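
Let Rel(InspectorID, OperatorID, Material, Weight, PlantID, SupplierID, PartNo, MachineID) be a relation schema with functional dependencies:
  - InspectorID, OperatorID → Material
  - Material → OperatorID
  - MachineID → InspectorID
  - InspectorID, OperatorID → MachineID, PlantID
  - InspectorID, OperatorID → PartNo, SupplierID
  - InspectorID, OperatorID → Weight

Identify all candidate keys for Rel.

{InspectorID, Material}, {InspectorID, OperatorID}, {MachineID, Material}, {MachineID, OperatorID}

Closure of {InspectorID, Material} is {InspectorID, MachineID, Material, OperatorID, PartNo, PlantID, SupplierID, Weight}, the whole schema; {InspectorID, Material} is a candidate key.
Closure of {InspectorID, OperatorID} is {InspectorID, MachineID, Material, OperatorID, PartNo, PlantID, SupplierID, Weight}, the whole schema; {InspectorID, OperatorID} is a candidate key.
Closure of {MachineID, Material} is {InspectorID, MachineID, Material, OperatorID, PartNo, PlantID, SupplierID, Weight}, the whole schema; {MachineID, Material} is a candidate key.
Closure of {MachineID, OperatorID} is {InspectorID, MachineID, Material, OperatorID, PartNo, PlantID, SupplierID, Weight}, the whole schema; {MachineID, OperatorID} is a candidate key.
Any other superkey properly contains one of these, so there are no further candidate keys.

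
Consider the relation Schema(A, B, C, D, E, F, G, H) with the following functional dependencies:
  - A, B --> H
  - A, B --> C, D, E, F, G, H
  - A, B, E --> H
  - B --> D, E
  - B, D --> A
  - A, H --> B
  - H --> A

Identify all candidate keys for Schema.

{B}⁺ = {A, B, C, D, E, F, G, H} — all of the relation — so {B} is a candidate key.
{H}⁺ = {A, B, C, D, E, F, G, H} — all of the relation — so {H} is a candidate key.
No proper subset of any of these is a key, and no other minimal superkey exists.

{B}, {H}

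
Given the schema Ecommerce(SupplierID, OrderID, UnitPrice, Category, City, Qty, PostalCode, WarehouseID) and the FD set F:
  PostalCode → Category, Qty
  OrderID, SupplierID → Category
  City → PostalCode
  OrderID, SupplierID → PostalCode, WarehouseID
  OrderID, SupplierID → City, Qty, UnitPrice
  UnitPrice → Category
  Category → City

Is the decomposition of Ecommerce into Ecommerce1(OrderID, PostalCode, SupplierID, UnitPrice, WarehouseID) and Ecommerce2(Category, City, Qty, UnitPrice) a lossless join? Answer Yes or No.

Yes

Ecommerce1 ∩ Ecommerce2 = {UnitPrice}; its closure under F is {Category, City, PostalCode, Qty, UnitPrice}.
This includes all of Ecommerce2, so the common attributes are a superkey of Ecommerce2 — the join is lossless.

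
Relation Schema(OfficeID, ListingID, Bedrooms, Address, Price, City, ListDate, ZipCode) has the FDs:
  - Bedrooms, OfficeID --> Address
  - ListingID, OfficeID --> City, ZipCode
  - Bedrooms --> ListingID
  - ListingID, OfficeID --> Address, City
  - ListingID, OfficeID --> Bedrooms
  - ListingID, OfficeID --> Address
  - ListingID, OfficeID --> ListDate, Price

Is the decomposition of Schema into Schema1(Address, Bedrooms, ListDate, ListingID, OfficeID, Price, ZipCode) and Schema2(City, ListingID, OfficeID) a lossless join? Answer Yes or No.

Schema1 ∩ Schema2 = {ListingID, OfficeID}; its closure under F is {Address, Bedrooms, City, ListDate, ListingID, OfficeID, Price, ZipCode}.
This includes all of Schema1, so the common attributes are a superkey of Schema1 — the join is lossless.

Yes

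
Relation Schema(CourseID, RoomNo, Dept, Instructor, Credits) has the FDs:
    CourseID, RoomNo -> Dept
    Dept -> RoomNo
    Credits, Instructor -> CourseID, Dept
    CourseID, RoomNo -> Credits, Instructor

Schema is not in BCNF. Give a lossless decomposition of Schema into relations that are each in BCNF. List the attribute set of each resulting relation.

Candidate keys of the original relation: {CourseID, Dept}, {CourseID, RoomNo}, {Credits, Instructor}.
{CourseID, Credits, Dept, Instructor, RoomNo}: {Dept} determines {Dept, RoomNo} here but is not a superkey — split on Dept -> RoomNo, giving {Dept, RoomNo} and {CourseID, Credits, Dept, Instructor}.
{Dept, RoomNo} has no BCNF violation.
{CourseID, Credits, Dept, Instructor} has no BCNF violation.

{CourseID, Credits, Dept, Instructor}; {Dept, RoomNo}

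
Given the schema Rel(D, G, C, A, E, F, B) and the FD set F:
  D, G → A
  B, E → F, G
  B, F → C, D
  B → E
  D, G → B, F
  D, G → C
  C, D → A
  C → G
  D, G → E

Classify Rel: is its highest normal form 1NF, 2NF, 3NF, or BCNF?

3NF

Candidate keys: {B}, {C, D}, {D, G}. Prime attributes: {B, C, D, G}.
C → G breaks BCNF: {C}⁺ = {C, G}, so {C} is not a superkey.
Since {G} ⊆ prime attributes and every other non-superkey FD also has a prime right side, the schema is in 3NF.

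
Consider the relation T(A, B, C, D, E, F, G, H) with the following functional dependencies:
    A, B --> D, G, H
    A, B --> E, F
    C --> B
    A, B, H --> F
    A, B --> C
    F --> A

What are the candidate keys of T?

{A, B}, {A, C}, {B, F}, {C, F}

{A, B}⁺ = {A, B, C, D, E, F, G, H} — all of the relation — so {A, B} is a candidate key.
{A, C}⁺ = {A, B, C, D, E, F, G, H} — all of the relation — so {A, C} is a candidate key.
{B, F}⁺ = {A, B, C, D, E, F, G, H} — all of the relation — so {B, F} is a candidate key.
{C, F}⁺ = {A, B, C, D, E, F, G, H} — all of the relation — so {C, F} is a candidate key.
Any other superkey properly contains one of these, so there are no further candidate keys.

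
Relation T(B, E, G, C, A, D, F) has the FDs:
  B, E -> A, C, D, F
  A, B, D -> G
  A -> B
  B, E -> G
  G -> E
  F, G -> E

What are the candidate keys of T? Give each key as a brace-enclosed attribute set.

{A, D}, {A, E}, {A, G}, {B, E}, {B, G}

Closure of {A, D} is {A, B, C, D, E, F, G}, the whole schema; {A, D} is a candidate key.
Closure of {A, E} is {A, B, C, D, E, F, G}, the whole schema; {A, E} is a candidate key.
Closure of {A, G} is {A, B, C, D, E, F, G}, the whole schema; {A, G} is a candidate key.
Closure of {B, E} is {A, B, C, D, E, F, G}, the whole schema; {B, E} is a candidate key.
Closure of {B, G} is {A, B, C, D, E, F, G}, the whole schema; {B, G} is a candidate key.
These are minimal and exhaustive — every other superkey contains one of them.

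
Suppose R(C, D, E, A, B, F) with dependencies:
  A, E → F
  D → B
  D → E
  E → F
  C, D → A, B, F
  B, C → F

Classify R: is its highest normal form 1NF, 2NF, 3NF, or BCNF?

Candidate key: {C, D}. Prime attributes: {C, D}.
For A, E → F we have {A, E}⁺ = {A, E, F}; {A, E} is not a superkey, so BCNF fails.
A, E → F determines the non-prime attribute {F} from a non-superkey — 3NF is violated.
The proper key subset {D} of {C, D} determines non-prime {B, E, F}, so the relation is not even in 2NF.

1NF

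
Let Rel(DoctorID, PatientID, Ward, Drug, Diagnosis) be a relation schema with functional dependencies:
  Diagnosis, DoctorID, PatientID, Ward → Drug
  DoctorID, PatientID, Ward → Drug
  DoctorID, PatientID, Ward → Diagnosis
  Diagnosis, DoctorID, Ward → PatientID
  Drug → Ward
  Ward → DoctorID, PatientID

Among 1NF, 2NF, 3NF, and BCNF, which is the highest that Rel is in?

Candidate keys: {Drug}, {Ward}. Prime attributes: {Drug, Ward}.
Each dependency's left side is a superkey — BCNF holds.

BCNF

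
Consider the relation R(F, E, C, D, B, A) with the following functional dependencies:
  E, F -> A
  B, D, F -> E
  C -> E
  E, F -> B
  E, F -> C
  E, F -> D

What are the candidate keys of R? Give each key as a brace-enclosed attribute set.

Attributes never on any right-hand side: {F} — every candidate key must contain it.
Closure of {C, F} is {A, B, C, D, E, F}, the whole schema; {C, F} is a candidate key.
Closure of {E, F} is {A, B, C, D, E, F}, the whole schema; {E, F} is a candidate key.
Closure of {B, D, F} is {A, B, C, D, E, F}, the whole schema; {B, D, F} is a candidate key.
Any other superkey properly contains one of these, so there are no further candidate keys.

{B, D, F}, {C, F}, {E, F}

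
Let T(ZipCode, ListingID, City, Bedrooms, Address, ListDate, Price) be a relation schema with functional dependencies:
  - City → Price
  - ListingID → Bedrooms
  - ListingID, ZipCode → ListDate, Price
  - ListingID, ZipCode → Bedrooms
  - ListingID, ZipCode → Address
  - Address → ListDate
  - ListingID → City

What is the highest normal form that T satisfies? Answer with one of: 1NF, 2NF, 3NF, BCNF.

Candidate key: {ListingID, ZipCode}. Prime attributes: {ListingID, ZipCode}.
City → Price breaks BCNF: {City}⁺ = {City, Price}, so {City} is not a superkey.
Because {Price} is non-prime and the left side of City → Price is not a superkey, the relation is not in 3NF.
Since {ListingID} ⊂ {ListingID, ZipCode} and {ListingID}⁺ ⊇ {Bedrooms, City, Price} with {Bedrooms, City, Price} non-prime, there is a partial dependency; 2NF fails.

1NF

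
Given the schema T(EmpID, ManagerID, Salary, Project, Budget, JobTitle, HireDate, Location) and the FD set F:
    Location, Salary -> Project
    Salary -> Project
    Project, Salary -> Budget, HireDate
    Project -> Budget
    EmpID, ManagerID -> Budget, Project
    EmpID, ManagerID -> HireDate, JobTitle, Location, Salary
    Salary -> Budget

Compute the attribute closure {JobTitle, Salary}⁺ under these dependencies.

{Budget, HireDate, JobTitle, Project, Salary}

Start with {JobTitle, Salary}.
Salary -> Project applies; add {Project} → now {JobTitle, Project, Salary}.
Project, Salary -> Budget, HireDate applies; add {Budget, HireDate} → now {Budget, HireDate, JobTitle, Project, Salary}.
No further FD applies.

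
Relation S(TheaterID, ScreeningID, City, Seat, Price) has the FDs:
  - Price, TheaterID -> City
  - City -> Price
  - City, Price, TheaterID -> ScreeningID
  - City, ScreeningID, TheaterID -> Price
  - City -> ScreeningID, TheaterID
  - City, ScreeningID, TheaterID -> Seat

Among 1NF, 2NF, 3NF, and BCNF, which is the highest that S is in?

BCNF

Candidate keys: {City}, {Price, TheaterID}. Prime attributes: {City, Price, TheaterID}.
Every FD has a superkey on the left, so the relation is in BCNF.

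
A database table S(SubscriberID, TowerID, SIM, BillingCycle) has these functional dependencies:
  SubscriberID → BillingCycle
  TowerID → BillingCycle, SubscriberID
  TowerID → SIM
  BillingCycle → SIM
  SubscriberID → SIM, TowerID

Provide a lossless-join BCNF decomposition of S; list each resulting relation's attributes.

{BillingCycle, SIM}; {BillingCycle, SubscriberID, TowerID}

Candidate keys of the original relation: {SubscriberID}, {TowerID}.
{BillingCycle, SIM, SubscriberID, TowerID}: {BillingCycle} determines {BillingCycle, SIM} here but is not a superkey — split on BillingCycle → SIM, giving {BillingCycle, SIM} and {BillingCycle, SubscriberID, TowerID}.
{BillingCycle, SIM} is in BCNF.
{BillingCycle, SubscriberID, TowerID} is in BCNF.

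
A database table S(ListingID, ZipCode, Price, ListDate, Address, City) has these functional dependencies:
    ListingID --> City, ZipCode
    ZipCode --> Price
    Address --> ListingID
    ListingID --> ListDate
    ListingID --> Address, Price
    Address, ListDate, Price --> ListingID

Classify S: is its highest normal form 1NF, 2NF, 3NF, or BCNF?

2NF

Candidate keys: {Address}, {ListingID}. Prime attributes: {Address, ListingID}.
For ZipCode --> Price we have {ZipCode}⁺ = {Price, ZipCode}; {ZipCode} is not a superkey, so BCNF fails.
Because {Price} is non-prime and the left side of ZipCode --> Price is not a superkey, the relation is not in 3NF.
All keys have size 1, which rules out partial dependencies — 2NF is satisfied.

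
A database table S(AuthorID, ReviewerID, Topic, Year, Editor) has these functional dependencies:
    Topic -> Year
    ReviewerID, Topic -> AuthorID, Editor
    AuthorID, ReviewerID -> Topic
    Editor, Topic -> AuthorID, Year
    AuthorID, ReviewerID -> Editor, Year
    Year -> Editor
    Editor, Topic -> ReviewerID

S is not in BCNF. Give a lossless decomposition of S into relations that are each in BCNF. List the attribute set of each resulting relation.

{AuthorID, ReviewerID, Topic, Year}; {Editor, Year}

Candidate keys of the original relation: {AuthorID, ReviewerID}, {Topic}.
Within {AuthorID, Editor, ReviewerID, Topic, Year}: {Year}⁺ ∩ {AuthorID, Editor, ReviewerID, Topic, Year} = {Editor, Year}, not the whole set, so Year -> Editor violates BCNF; decompose into {Editor, Year} and {AuthorID, ReviewerID, Topic, Year}.
{Editor, Year} has no BCNF violation.
{AuthorID, ReviewerID, Topic, Year} has no BCNF violation.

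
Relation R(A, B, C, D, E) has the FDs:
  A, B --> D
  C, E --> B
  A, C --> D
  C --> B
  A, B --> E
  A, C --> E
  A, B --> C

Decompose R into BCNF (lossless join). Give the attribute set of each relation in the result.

{A, C, D, E}; {B, C}

Candidate keys of the original relation: {A, B}, {A, C}.
Within {A, B, C, D, E}: {C, E}⁺ ∩ {A, B, C, D, E} = {B, C, E}, not the whole set, so C, E --> B violates BCNF; decompose into {B, C, E} and {A, C, D, E}.
Within {B, C, E}: {C}⁺ ∩ {B, C, E} = {B, C}, not the whole set, so C --> B violates BCNF; decompose into {B, C} and {C, E}.
{B, C} has no BCNF violation.
{C, E} has no BCNF violation.
{A, C, D, E} has no BCNF violation.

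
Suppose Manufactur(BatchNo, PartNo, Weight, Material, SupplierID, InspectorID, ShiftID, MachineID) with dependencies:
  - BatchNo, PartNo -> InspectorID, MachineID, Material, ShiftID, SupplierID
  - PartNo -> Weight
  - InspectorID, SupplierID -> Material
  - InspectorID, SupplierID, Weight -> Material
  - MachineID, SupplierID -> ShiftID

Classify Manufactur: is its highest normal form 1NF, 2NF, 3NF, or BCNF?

1NF

Candidate key: {BatchNo, PartNo}. Prime attributes: {BatchNo, PartNo}.
PartNo -> Weight breaks BCNF: {PartNo}⁺ = {PartNo, Weight}, so {PartNo} is not a superkey.
PartNo -> Weight has non-prime {Weight} on the right and a non-superkey on the left, so 3NF fails.
The proper key subset {PartNo} of {BatchNo, PartNo} determines non-prime {Weight}, so the relation is not even in 2NF.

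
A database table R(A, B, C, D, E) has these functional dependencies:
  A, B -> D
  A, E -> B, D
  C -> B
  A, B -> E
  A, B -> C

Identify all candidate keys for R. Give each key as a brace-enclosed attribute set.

{A, B}, {A, C}, {A, E}

No FD produces {A}, so it must be in every candidate key.
{A, B}⁺ = {A, B, C, D, E} — all of the relation — so {A, B} is a candidate key.
{A, C}⁺ = {A, B, C, D, E} — all of the relation — so {A, C} is a candidate key.
{A, E}⁺ = {A, B, C, D, E} — all of the relation — so {A, E} is a candidate key.
Any other superkey properly contains one of these, so there are no further candidate keys.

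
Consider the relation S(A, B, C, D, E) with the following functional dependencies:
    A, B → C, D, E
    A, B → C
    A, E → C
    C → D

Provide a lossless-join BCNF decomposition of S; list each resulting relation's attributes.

Candidate key of the original relation: {A, B}.
Within {A, B, C, D, E}: {A, E}⁺ ∩ {A, B, C, D, E} = {A, C, D, E}, not the whole set, so A, E → C, D violates BCNF; decompose into {A, C, D, E} and {A, B, E}.
Within {A, C, D, E}: {C}⁺ ∩ {A, C, D, E} = {C, D}, not the whole set, so C → D violates BCNF; decompose into {C, D} and {A, C, E}.
{C, D} has no BCNF violation.
{A, C, E} has no BCNF violation.
{A, B, E} has no BCNF violation.

{A, B, E}; {A, C, E}; {C, D}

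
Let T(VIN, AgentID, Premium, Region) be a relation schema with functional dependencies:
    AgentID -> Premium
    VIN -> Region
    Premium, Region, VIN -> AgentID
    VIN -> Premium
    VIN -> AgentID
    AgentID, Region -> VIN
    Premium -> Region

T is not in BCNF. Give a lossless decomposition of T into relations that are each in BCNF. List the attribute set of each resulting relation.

Candidate keys of the original relation: {AgentID}, {VIN}.
Within {AgentID, Premium, Region, VIN}: {Premium}⁺ ∩ {AgentID, Premium, Region, VIN} = {Premium, Region}, not the whole set, so Premium -> Region violates BCNF; decompose into {Premium, Region} and {AgentID, Premium, VIN}.
{Premium, Region} has no BCNF violation.
{AgentID, Premium, VIN} has no BCNF violation.

{AgentID, Premium, VIN}; {Premium, Region}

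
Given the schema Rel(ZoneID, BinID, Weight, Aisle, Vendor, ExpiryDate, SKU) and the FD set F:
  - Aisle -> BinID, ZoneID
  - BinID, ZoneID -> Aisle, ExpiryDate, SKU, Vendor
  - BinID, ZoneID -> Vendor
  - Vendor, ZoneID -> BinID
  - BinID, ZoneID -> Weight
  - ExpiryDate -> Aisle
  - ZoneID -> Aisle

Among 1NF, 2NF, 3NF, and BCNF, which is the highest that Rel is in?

Candidate keys: {Aisle}, {ExpiryDate}, {ZoneID}. Prime attributes: {Aisle, ExpiryDate, ZoneID}.
Each dependency's left side is a superkey — BCNF holds.

BCNF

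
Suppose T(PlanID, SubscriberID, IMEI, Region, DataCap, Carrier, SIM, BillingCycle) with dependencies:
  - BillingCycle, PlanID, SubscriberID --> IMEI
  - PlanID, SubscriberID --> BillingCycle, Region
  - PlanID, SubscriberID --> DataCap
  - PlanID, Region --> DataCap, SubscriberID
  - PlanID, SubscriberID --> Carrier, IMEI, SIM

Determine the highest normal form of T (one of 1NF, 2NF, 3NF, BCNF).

Candidate keys: {PlanID, Region}, {PlanID, SubscriberID}. Prime attributes: {PlanID, Region, SubscriberID}.
The left-hand side of every FD is a superkey, so BCNF is satisfied.

BCNF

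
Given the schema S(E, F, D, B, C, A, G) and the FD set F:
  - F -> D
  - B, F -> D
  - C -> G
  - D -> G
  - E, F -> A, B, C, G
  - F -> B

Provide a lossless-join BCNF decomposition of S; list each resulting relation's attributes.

{A, C, E, F}; {B, D, F}; {D, G}

Candidate key of the original relation: {E, F}.
Within {A, B, C, D, E, F, G}: {F}⁺ ∩ {A, B, C, D, E, F, G} = {B, D, F, G}, not the whole set, so F -> B, D, G violates BCNF; decompose into {B, D, F, G} and {A, C, E, F}.
Within {B, D, F, G}: {D}⁺ ∩ {B, D, F, G} = {D, G}, not the whole set, so D -> G violates BCNF; decompose into {D, G} and {B, D, F}.
{D, G}: every determinant is a superkey — BCNF.
{B, D, F}: every determinant is a superkey — BCNF.
{A, C, E, F}: every determinant is a superkey — BCNF.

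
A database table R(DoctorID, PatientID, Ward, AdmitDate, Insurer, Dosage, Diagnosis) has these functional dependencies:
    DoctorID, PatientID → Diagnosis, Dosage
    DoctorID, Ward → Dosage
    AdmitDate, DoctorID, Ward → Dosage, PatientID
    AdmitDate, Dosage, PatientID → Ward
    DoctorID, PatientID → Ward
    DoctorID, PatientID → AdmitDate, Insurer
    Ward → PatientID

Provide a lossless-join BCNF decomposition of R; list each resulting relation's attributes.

Candidate keys of the original relation: {DoctorID, PatientID}, {DoctorID, Ward}.
{AdmitDate, Diagnosis, DoctorID, Dosage, Insurer, PatientID, Ward}: {AdmitDate, Dosage, PatientID} determines {AdmitDate, Dosage, PatientID, Ward} here but is not a superkey — split on AdmitDate, Dosage, PatientID → Ward, giving {AdmitDate, Dosage, PatientID, Ward} and {AdmitDate, Diagnosis, DoctorID, Dosage, Insurer, PatientID}.
{AdmitDate, Dosage, PatientID, Ward}: {Ward} determines {PatientID, Ward} here but is not a superkey — split on Ward → PatientID, giving {PatientID, Ward} and {AdmitDate, Dosage, Ward}.
{PatientID, Ward} has no BCNF violation.
{AdmitDate, Dosage, Ward} has no BCNF violation.
{AdmitDate, Diagnosis, DoctorID, Dosage, Insurer, PatientID} has no BCNF violation.

{AdmitDate, Diagnosis, DoctorID, Dosage, Insurer, PatientID}; {AdmitDate, Dosage, Ward}; {PatientID, Ward}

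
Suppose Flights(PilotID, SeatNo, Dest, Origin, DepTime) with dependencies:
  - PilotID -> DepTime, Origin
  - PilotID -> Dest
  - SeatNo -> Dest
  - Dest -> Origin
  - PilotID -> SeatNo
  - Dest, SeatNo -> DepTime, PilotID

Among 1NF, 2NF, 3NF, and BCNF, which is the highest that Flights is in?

Candidate keys: {PilotID}, {SeatNo}. Prime attributes: {PilotID, SeatNo}.
For Dest -> Origin we have {Dest}⁺ = {Dest, Origin}; {Dest} is not a superkey, so BCNF fails.
Dest -> Origin determines the non-prime attribute {Origin} from a non-superkey — 3NF is violated.
All keys have size 1, which rules out partial dependencies — 2NF is satisfied.

2NF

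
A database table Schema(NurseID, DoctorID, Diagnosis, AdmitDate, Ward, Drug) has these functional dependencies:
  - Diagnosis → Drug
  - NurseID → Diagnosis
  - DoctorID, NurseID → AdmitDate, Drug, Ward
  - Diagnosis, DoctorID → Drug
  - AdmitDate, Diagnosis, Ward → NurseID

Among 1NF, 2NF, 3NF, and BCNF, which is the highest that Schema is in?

1NF

Candidate keys: {AdmitDate, Diagnosis, DoctorID, Ward}, {DoctorID, NurseID}. Prime attributes: {AdmitDate, Diagnosis, DoctorID, NurseID, Ward}.
Diagnosis → Drug breaks BCNF: {Diagnosis}⁺ = {Diagnosis, Drug}, so {Diagnosis} is not a superkey.
Because {Drug} is non-prime and the left side of Diagnosis → Drug is not a superkey, the relation is not in 3NF.
Since {NurseID} ⊂ {DoctorID, NurseID} and {NurseID}⁺ ⊇ {Drug} with {Drug} non-prime, there is a partial dependency; 2NF fails.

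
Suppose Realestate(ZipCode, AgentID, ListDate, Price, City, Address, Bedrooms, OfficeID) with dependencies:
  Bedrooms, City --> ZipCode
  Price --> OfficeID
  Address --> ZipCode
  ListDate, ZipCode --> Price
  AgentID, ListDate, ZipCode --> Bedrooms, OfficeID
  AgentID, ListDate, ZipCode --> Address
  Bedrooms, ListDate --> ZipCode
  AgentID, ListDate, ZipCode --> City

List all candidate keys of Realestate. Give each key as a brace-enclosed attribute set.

{Address, AgentID, ListDate}, {AgentID, Bedrooms, ListDate}, {AgentID, ListDate, ZipCode}

No FD produces {AgentID, ListDate}, so they must be in every candidate key.
{Address, AgentID, ListDate}⁺ = {Address, AgentID, Bedrooms, City, ListDate, OfficeID, Price, ZipCode}, which is every attribute, so {Address, AgentID, ListDate} is a candidate key.
{AgentID, Bedrooms, ListDate}⁺ = {Address, AgentID, Bedrooms, City, ListDate, OfficeID, Price, ZipCode}, which is every attribute, so {AgentID, Bedrooms, ListDate} is a candidate key.
{AgentID, ListDate, ZipCode}⁺ = {Address, AgentID, Bedrooms, City, ListDate, OfficeID, Price, ZipCode}, which is every attribute, so {AgentID, ListDate, ZipCode} is a candidate key.
These are minimal and exhaustive — every other superkey contains one of them.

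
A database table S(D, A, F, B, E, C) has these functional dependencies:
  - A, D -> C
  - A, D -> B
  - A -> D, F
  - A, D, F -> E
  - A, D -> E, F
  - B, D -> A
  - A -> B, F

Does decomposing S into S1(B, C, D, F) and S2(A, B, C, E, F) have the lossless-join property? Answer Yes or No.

No

Common attributes: {B, C, F}; their closure is {B, C, F}.
Neither S1 nor S2 is contained in that closure, so the decomposition is lossy.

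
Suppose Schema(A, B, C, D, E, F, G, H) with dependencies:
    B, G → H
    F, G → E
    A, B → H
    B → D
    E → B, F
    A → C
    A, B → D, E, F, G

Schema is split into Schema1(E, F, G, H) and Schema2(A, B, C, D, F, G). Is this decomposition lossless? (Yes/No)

Yes

Schema1 ∩ Schema2 = {F, G}; its closure under F is {B, D, E, F, G, H}.
Since Schema1 ⊆ {B, D, E, F, G, H}, the intersection is a superkey of Schema1; the decomposition is lossless.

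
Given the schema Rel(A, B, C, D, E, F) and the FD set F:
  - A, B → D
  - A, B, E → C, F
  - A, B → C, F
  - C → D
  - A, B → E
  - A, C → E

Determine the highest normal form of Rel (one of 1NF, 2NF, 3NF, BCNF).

Candidate key: {A, B}. Prime attributes: {A, B}.
For C → D we have {C}⁺ = {C, D}; {C} is not a superkey, so BCNF fails.
C → D has non-prime {D} on the right and a non-superkey on the left, so 3NF fails.
No proper subset of a key has a non-prime attribute in its closure, so there is no partial dependency; 2NF holds.

2NF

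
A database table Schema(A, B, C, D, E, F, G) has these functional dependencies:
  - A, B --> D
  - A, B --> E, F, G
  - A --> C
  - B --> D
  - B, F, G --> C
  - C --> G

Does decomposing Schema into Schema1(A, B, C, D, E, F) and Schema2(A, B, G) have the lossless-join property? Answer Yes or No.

The shared attributes are {A, B} and {A, B}⁺ = {A, B, C, D, E, F, G}.
This includes all of Schema1, so the common attributes are a superkey of Schema1 — the join is lossless.

Yes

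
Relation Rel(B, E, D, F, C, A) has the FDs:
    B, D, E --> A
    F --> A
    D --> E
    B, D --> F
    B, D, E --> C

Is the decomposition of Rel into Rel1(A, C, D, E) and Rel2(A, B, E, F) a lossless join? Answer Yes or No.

No

Rel1 ∩ Rel2 = {A, E}; its closure under F is {A, E}.
The closure covers neither Rel1 nor Rel2 entirely; the join is not lossless.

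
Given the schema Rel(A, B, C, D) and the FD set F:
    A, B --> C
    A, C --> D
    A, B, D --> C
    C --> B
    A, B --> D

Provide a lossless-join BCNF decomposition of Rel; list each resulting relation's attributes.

{A, C, D}; {B, C}

Candidate keys of the original relation: {A, B}, {A, C}.
In {A, B, C, D}, {C} is not a superkey ({C}⁺ restricted to this set is {B, C}), so split on C --> B into {B, C} and {A, C, D}.
{B, C} is in BCNF.
{A, C, D} is in BCNF.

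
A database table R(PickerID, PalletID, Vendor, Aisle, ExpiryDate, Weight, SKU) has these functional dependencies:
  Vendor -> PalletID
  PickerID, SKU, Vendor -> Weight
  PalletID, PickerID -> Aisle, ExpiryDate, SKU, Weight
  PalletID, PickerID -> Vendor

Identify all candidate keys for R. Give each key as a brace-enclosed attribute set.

{PickerID} never appears on the right of any FD, so every key must include it.
{PalletID, PickerID} is a candidate key since {PalletID, PickerID}⁺ = {Aisle, ExpiryDate, PalletID, PickerID, SKU, Vendor, Weight} covers every attribute.
{PickerID, Vendor} is a candidate key since {PickerID, Vendor}⁺ = {Aisle, ExpiryDate, PalletID, PickerID, SKU, Vendor, Weight} covers every attribute.
These are minimal and exhaustive — every other superkey contains one of them.

{PalletID, PickerID}, {PickerID, Vendor}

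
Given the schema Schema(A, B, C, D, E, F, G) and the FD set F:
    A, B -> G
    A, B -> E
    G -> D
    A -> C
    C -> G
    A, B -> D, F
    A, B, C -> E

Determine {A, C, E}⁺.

Start with {A, C, E}.
C -> G applies; add {G} → now {A, C, E, G}.
G -> D applies; add {D} → now {A, C, D, E, G}.
No further FD applies.

{A, C, D, E, G}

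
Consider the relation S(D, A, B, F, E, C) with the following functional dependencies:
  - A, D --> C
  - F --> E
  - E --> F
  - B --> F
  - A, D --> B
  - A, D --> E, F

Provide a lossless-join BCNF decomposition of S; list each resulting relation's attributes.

{A, B, C, D}; {B, F}; {E, F}

Candidate key of the original relation: {A, D}.
In {A, B, C, D, E, F}, {F} is not a superkey ({F}⁺ restricted to this set is {E, F}), so split on F --> E into {E, F} and {A, B, C, D, F}.
{E, F} has no BCNF violation.
In {A, B, C, D, F}, {B} is not a superkey ({B}⁺ restricted to this set is {B, F}), so split on B --> F into {B, F} and {A, B, C, D}.
{B, F} has no BCNF violation.
{A, B, C, D} has no BCNF violation.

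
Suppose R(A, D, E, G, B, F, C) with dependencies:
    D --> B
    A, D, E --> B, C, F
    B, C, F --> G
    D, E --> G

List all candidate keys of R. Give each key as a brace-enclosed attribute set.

No FD produces {A, D, E}, so they must be in every candidate key.
{A, D, E}⁺ = {A, B, C, D, E, F, G} — all of the relation — so {A, D, E} is a candidate key.
No other minimal set has full closure, so this is the only candidate key.

{A, D, E}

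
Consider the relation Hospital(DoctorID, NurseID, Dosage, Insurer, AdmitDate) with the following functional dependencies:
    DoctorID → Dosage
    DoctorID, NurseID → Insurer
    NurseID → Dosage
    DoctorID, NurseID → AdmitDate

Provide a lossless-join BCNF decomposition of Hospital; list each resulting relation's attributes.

{AdmitDate, DoctorID, Insurer, NurseID}; {DoctorID, Dosage}

Candidate key of the original relation: {DoctorID, NurseID}.
In {AdmitDate, DoctorID, Dosage, Insurer, NurseID}, {DoctorID} is not a superkey ({DoctorID}⁺ restricted to this set is {DoctorID, Dosage}), so split on DoctorID → Dosage into {DoctorID, Dosage} and {AdmitDate, DoctorID, Insurer, NurseID}.
{DoctorID, Dosage} is in BCNF.
{AdmitDate, DoctorID, Insurer, NurseID} is in BCNF.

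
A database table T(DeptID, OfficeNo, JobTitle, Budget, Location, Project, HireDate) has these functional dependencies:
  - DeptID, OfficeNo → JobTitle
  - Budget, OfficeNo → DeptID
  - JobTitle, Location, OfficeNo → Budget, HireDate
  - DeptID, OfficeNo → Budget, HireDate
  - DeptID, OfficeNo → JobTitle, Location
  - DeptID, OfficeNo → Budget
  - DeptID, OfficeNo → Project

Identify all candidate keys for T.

{OfficeNo} never appears on the right of any FD, so every key must include it.
Closure of {Budget, OfficeNo} is {Budget, DeptID, HireDate, JobTitle, Location, OfficeNo, Project}, the whole schema; {Budget, OfficeNo} is a candidate key.
Closure of {DeptID, OfficeNo} is {Budget, DeptID, HireDate, JobTitle, Location, OfficeNo, Project}, the whole schema; {DeptID, OfficeNo} is a candidate key.
Closure of {JobTitle, Location, OfficeNo} is {Budget, DeptID, HireDate, JobTitle, Location, OfficeNo, Project}, the whole schema; {JobTitle, Location, OfficeNo} is a candidate key.
No proper subset of any of these is a key, and no other minimal superkey exists.

{Budget, OfficeNo}, {DeptID, OfficeNo}, {JobTitle, Location, OfficeNo}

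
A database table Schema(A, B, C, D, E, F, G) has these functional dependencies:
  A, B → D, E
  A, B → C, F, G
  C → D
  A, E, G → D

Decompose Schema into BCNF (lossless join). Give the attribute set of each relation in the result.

{A, B, C, E, F, G}; {C, D}

Candidate key of the original relation: {A, B}.
{A, B, C, D, E, F, G}: {C} determines {C, D} here but is not a superkey — split on C → D, giving {C, D} and {A, B, C, E, F, G}.
{C, D}: every determinant is a superkey — BCNF.
{A, B, C, E, F, G}: every determinant is a superkey — BCNF.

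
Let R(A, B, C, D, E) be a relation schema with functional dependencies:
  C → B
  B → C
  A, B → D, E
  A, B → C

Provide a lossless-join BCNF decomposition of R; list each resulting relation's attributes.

{A, C, D, E}; {B, C}

Candidate keys of the original relation: {A, B}, {A, C}.
{A, B, C, D, E}: {C} determines {B, C} here but is not a superkey — split on C → B, giving {B, C} and {A, C, D, E}.
{B, C} has no BCNF violation.
{A, C, D, E} has no BCNF violation.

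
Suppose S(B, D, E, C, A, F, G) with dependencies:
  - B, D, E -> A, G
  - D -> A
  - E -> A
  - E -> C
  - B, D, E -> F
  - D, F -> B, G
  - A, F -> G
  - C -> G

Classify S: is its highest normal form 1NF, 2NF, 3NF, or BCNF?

1NF

Candidate keys: {B, D, E}, {D, E, F}. Prime attributes: {B, D, E, F}.
For D -> A we have {D}⁺ = {A, D}; {D} is not a superkey, so BCNF fails.
D -> A determines the non-prime attribute {A} from a non-superkey — 3NF is violated.
{D} is a proper subset of the key {B, D, E}, and {D}⁺ contains the non-prime attribute {A} — a partial dependency, so 2NF is violated.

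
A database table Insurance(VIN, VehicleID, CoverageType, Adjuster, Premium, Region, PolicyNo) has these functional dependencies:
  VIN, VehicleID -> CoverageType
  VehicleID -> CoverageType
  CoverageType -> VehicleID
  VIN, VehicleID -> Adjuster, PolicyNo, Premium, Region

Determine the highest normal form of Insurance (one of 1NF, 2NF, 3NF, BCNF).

3NF

Candidate keys: {CoverageType, VIN}, {VIN, VehicleID}. Prime attributes: {CoverageType, VIN, VehicleID}.
For VehicleID -> CoverageType we have {VehicleID}⁺ = {CoverageType, VehicleID}; {VehicleID} is not a superkey, so BCNF fails.
Its right-hand attributes {CoverageType} are all prime, as are those of every other non-superkey FD — the relation is in 3NF.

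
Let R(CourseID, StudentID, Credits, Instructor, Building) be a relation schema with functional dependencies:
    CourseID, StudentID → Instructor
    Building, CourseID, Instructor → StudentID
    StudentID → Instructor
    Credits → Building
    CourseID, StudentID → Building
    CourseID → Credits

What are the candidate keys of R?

{CourseID, Instructor}, {CourseID, StudentID}

{CourseID} never appears on the right of any FD, so every key must include it.
{CourseID, Instructor} is a candidate key since {CourseID, Instructor}⁺ = {Building, CourseID, Credits, Instructor, StudentID} covers every attribute.
{CourseID, StudentID} is a candidate key since {CourseID, StudentID}⁺ = {Building, CourseID, Credits, Instructor, StudentID} covers every attribute.
Any other superkey properly contains one of these, so there are no further candidate keys.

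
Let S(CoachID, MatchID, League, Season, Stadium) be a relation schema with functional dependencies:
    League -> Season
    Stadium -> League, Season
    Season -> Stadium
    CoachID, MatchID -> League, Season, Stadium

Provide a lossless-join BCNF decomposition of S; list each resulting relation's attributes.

{CoachID, League, MatchID}; {League, Season, Stadium}

Candidate key of the original relation: {CoachID, MatchID}.
{CoachID, League, MatchID, Season, Stadium}: {League} determines {League, Season, Stadium} here but is not a superkey — split on League -> Season, Stadium, giving {League, Season, Stadium} and {CoachID, League, MatchID}.
{League, Season, Stadium} has no BCNF violation.
{CoachID, League, MatchID} has no BCNF violation.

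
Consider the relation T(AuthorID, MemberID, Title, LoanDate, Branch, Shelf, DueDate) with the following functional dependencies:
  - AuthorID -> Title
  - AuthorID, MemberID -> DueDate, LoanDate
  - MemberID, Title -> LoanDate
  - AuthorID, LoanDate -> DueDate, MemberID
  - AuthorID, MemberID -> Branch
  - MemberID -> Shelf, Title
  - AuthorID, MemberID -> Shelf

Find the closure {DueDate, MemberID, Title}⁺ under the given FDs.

{DueDate, LoanDate, MemberID, Shelf, Title}

Start with {DueDate, MemberID, Title}.
MemberID, Title -> LoanDate applies; add {LoanDate} → now {DueDate, LoanDate, MemberID, Title}.
MemberID -> Shelf, Title applies; add {Shelf} → now {DueDate, LoanDate, MemberID, Shelf, Title}.
No further FD applies.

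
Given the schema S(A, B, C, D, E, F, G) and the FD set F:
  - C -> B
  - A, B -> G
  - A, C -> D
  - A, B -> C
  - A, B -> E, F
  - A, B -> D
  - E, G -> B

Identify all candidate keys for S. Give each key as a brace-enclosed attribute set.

{A, B}, {A, C}, {A, E, G}

{A} never appears on the right of any FD, so every key must include it.
Closure of {A, B} is {A, B, C, D, E, F, G}, the whole schema; {A, B} is a candidate key.
Closure of {A, C} is {A, B, C, D, E, F, G}, the whole schema; {A, C} is a candidate key.
Closure of {A, E, G} is {A, B, C, D, E, F, G}, the whole schema; {A, E, G} is a candidate key.
These are minimal and exhaustive — every other superkey contains one of them.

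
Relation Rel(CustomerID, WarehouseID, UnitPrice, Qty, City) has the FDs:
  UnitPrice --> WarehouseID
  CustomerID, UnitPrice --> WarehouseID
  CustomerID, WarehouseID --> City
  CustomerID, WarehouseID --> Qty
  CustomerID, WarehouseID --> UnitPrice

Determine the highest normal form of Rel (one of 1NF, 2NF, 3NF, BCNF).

3NF

Candidate keys: {CustomerID, UnitPrice}, {CustomerID, WarehouseID}. Prime attributes: {CustomerID, UnitPrice, WarehouseID}.
UnitPrice --> WarehouseID: {UnitPrice}⁺ = {UnitPrice, WarehouseID}, which is not all of the attributes, so the left side is not a superkey — BCNF is violated.
Since {WarehouseID} ⊆ prime attributes and every other non-superkey FD also has a prime right side, the schema is in 3NF.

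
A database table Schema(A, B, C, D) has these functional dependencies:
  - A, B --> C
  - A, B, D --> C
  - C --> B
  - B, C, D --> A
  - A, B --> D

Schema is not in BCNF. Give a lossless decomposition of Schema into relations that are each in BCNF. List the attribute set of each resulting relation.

{A, C, D}; {B, C}

Candidate keys of the original relation: {A, B}, {A, C}, {C, D}.
Within {A, B, C, D}: {C}⁺ ∩ {A, B, C, D} = {B, C}, not the whole set, so C --> B violates BCNF; decompose into {B, C} and {A, C, D}.
{B, C} has no BCNF violation.
{A, C, D} has no BCNF violation.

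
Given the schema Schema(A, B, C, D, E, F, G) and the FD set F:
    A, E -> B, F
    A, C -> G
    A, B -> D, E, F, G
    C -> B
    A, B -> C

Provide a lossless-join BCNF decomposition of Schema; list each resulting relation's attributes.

Candidate keys of the original relation: {A, B}, {A, C}, {A, E}.
In {A, B, C, D, E, F, G}, {C} is not a superkey ({C}⁺ restricted to this set is {B, C}), so split on C -> B into {B, C} and {A, C, D, E, F, G}.
{B, C}: every determinant is a superkey — BCNF.
{A, C, D, E, F, G}: every determinant is a superkey — BCNF.

{A, C, D, E, F, G}; {B, C}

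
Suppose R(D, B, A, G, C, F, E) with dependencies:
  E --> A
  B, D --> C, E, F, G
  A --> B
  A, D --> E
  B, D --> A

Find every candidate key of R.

{D} never appears on the right of any FD, so every key must include it.
{A, D}⁺ = {A, B, C, D, E, F, G} — all of the relation — so {A, D} is a candidate key.
{B, D}⁺ = {A, B, C, D, E, F, G} — all of the relation — so {B, D} is a candidate key.
{D, E}⁺ = {A, B, C, D, E, F, G} — all of the relation — so {D, E} is a candidate key.
No proper subset of any of these is a key, and no other minimal superkey exists.

{A, D}, {B, D}, {D, E}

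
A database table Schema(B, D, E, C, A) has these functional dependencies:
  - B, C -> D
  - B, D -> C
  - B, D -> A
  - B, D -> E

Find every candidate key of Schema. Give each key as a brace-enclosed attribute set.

{B, C}, {B, D}

{B} never appears on the right of any FD, so every key must include it.
{B, C}⁺ = {A, B, C, D, E}, which is every attribute, so {B, C} is a candidate key.
{B, D}⁺ = {A, B, C, D, E}, which is every attribute, so {B, D} is a candidate key.
No proper subset of any of these is a key, and no other minimal superkey exists.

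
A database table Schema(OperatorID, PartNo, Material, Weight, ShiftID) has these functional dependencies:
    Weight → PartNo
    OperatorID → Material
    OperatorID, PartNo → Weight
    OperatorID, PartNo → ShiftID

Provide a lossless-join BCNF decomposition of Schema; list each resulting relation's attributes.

{Material, OperatorID}; {OperatorID, ShiftID, Weight}; {PartNo, Weight}

Candidate keys of the original relation: {OperatorID, PartNo}, {OperatorID, Weight}.
In {Material, OperatorID, PartNo, ShiftID, Weight}, {Weight} is not a superkey ({Weight}⁺ restricted to this set is {PartNo, Weight}), so split on Weight → PartNo into {PartNo, Weight} and {Material, OperatorID, ShiftID, Weight}.
{PartNo, Weight} has no BCNF violation.
In {Material, OperatorID, ShiftID, Weight}, {OperatorID} is not a superkey ({OperatorID}⁺ restricted to this set is {Material, OperatorID}), so split on OperatorID → Material into {Material, OperatorID} and {OperatorID, ShiftID, Weight}.
{Material, OperatorID} has no BCNF violation.
{OperatorID, ShiftID, Weight} has no BCNF violation.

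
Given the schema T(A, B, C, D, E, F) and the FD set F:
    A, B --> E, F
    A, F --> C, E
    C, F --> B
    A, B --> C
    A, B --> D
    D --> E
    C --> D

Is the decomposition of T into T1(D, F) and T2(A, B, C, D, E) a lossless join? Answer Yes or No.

No

T1 ∩ T2 = {D}; its closure under F is {D, E}.
Neither T1 nor T2 is contained in that closure, so the decomposition is lossy.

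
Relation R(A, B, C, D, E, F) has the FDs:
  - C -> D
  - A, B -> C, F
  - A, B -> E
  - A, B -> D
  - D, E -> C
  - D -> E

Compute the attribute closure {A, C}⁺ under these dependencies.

Start with {A, C}.
C -> D applies; add {D} → now {A, C, D}.
D -> E applies; add {E} → now {A, C, D, E}.
No further FD applies.

{A, C, D, E}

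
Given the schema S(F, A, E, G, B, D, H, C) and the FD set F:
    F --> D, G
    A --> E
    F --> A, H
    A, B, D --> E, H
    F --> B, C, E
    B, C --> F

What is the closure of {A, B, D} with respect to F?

{A, B, D, E, H}

Start with {A, B, D}.
A --> E applies; add {E} → now {A, B, D, E}.
A, B, D --> E, H applies; add {H} → now {A, B, D, E, H}.
No further FD applies.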